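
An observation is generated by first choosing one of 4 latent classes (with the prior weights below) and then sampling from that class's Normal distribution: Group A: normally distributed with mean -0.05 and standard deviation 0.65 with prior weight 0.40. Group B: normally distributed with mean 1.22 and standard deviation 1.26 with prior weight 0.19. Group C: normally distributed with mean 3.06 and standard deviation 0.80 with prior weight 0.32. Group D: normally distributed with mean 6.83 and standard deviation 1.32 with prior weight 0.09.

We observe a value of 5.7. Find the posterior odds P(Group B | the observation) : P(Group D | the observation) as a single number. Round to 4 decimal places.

0.0057

Posterior odds = (π_i f_i(x)) / (π_j f_j(x)); the normalising sum cancels.
Normal densities:
  L_A = (1/(0.65·√(2π)))·exp(−(5.7−-0.05)²/(2·0.65²)) = 0.613757·exp(-39.12722) = 6.2411e-18
  L_B = (1/(1.26·√(2π)))·exp(−(5.7−1.22)²/(2·1.26²)) = 0.316621·exp(-6.32099) = 0.000569337
  L_C = (1/(0.80·√(2π)))·exp(−(5.7−3.06)²/(2·0.80²)) = 0.498678·exp(-5.44500) = 0.00215321
  L_D = (1/(1.32·√(2π)))·exp(−(5.7−6.83)²/(2·1.32²)) = 0.302229·exp(-0.36642) = 0.209509
Odds = (0.19/0.09) × (0.000569337/0.209509) = 2.11111 × 0.00271749 ≈ 0.0057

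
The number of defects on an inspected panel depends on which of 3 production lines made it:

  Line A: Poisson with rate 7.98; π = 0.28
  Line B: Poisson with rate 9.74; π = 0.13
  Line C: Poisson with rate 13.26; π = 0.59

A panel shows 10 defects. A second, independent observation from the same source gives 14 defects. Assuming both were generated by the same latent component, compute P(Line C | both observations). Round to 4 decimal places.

0.8024

The responsibility of component k is π_k f_k(x) divided by Σ_j π_j f_j(x).
Since both observations come from the same component, the likelihood for component k is f_k(x₁)·f_k(x₂).
  L_A = [e^(−7.98)·7.98^10/10! = 0.0987634] × [0.016671] = 0.00164649
  L_B = [e^(−9.74)·9.74^10/10! = 0.12468] × [0.0467077] = 0.00582354
  L_C = [e^(−13.26)·13.26^10/10! = 0.08071] × [0.103862] = 0.00838269
Unnormalised posteriors:
  π_A·L_A = 0.28 × 0.00164649 = 0.000461016
  π_B·L_B = 0.13 × 0.00582354 = 0.00075706
  π_C·L_C = 0.59 × 0.00838269 = 0.00494579
Sum: 0.000461016 + 0.00075706 + 0.00494579 = 0.00616386
P(Line C | x) = 0.00494579 / 0.00616386 ≈ 0.8024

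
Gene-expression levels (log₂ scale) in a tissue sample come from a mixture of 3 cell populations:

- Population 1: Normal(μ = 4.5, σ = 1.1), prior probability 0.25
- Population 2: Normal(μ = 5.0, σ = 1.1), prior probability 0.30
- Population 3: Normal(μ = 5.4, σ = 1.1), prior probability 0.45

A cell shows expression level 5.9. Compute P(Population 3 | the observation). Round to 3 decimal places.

Apply Bayes' rule: the posterior for each component is proportional to its prior times its likelihood at x.
Component likelihoods at x = 5.9:
  f_1 = 0.161352
  f_2 = 0.25951
  f_3 = 0.327079
Multiply by the mixture weights:
  w_1·f_1 = 0.25 × 0.161352 = 0.040338
  w_2·f_2 = 0.30 × 0.25951 = 0.077853
  w_3·f_3 = 0.45 × 0.327079 = 0.147185
Sum: 0.040338 + 0.077853 + 0.147185 = 0.265376
P(Population 3 | 5.9) ≈ 0.555

0.555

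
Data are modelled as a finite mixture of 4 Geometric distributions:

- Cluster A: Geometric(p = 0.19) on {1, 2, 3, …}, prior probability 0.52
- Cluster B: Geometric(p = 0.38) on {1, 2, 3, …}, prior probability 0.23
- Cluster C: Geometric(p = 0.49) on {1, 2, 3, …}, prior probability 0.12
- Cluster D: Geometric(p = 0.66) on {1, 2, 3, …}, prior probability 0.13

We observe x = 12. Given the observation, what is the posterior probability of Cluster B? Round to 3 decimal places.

By Bayes' theorem, P(k | x) = π_k f_k(x) / Σ_j π_j f_j(x).
Geometric probabilities:
  f_A = 0.0187106
  f_B = 0.00197739
  f_C = 0.000297487
  f_D = 4.63246e-06
Prior × likelihood for each component:
  π_A·f_A = 0.52 × 0.0187106 = 0.00972954
  π_B·f_B = 0.23 × 0.00197739 = 0.0004548
  π_C·f_C = 0.12 × 0.000297487 = 3.56984e-05
  π_D·f_D = 0.13 × 4.63246e-06 = 6.0222e-07
Marginal: 0.00972954 + 0.0004548 + 3.56984e-05 + 6.0222e-07 = 0.0102206
So the posterior for Cluster B is 0.0004548 / 0.0102206 ≈ 0.044.

0.044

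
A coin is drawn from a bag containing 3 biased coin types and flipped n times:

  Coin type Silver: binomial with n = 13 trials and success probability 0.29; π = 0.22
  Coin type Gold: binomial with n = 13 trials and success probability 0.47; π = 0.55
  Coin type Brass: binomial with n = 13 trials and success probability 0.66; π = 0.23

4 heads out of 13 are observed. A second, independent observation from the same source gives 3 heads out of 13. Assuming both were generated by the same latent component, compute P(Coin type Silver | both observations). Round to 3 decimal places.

P(component k | x) = w_k·f_k(x) / marginal(x), where marginal(x) = Σ_j w_j·f_j(x).
Since both observations come from the same component, the likelihood for component k is f_k(x₁)·f_k(x₂).
  p_Silver = [C(13,4)·0.29^4·0.71^9 = 715·0.00707281·0.0458485 = 0.231859] × [0.227062] = 0.0526462
  p_Gold = [C(13,4)·0.47^4·0.53^9 = 715·0.0487968·0.00329976 = 0.115128] × [0.05193] = 0.00597859
  p_Brass = [C(13,4)·0.66^4·0.34^9 = 715·0.189747·6.0717e-05 = 0.00823744] × [0.00169741] = 1.39823e-05
Prior × likelihood for each component:
  w_Silver·p_Silver = 0.22 × 0.0526462 = 0.0115822
  w_Gold·p_Gold = 0.55 × 0.00597859 = 0.00328822
  w_Brass·p_Brass = 0.23 × 1.39823e-05 = 3.21593e-06
Sum: 0.0115822 + 0.00328822 + 3.21593e-06 = 0.0148736
P(Coin type Silver | x₁, x₂) ≈ 0.779

0.779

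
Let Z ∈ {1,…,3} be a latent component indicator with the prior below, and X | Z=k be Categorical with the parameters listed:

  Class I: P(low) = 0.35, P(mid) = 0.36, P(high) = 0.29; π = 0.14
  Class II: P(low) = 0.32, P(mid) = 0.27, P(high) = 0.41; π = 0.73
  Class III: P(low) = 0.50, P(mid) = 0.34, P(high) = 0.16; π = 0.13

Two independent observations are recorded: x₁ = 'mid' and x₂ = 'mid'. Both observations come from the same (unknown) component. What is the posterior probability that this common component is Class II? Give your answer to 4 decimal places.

0.6160

The responsibility of component k is P(Z=k) f_k(x) divided by Σ_j P(Z=j) f_j(x).
Since both observations come from the same component, the likelihood for component k is f_k(x₁)·f_k(x₂).
  f_I = [0.36] × [0.36] = 0.1296
  f_II = [0.27] × [0.27] = 0.0729
  f_III = [0.34] × [0.34] = 0.1156
Unnormalised posteriors:
  P(Z=I)·f_I = 0.14 × 0.1296 = 0.018144
  P(Z=II)·f_II = 0.73 × 0.0729 = 0.053217
  P(Z=III)·f_III = 0.13 × 0.1156 = 0.015028
Evidence: 0.018144 + 0.053217 + 0.015028 = 0.086389
P(Class II | x₁, x₂) = 0.053217 / 0.086389 ≈ 0.6160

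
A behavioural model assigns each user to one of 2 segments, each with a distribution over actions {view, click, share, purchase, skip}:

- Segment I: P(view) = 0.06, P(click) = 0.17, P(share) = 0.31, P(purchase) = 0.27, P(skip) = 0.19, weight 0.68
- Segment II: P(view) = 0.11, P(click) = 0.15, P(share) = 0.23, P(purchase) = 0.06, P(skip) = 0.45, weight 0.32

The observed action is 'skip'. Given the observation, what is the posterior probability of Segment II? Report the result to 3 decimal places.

0.527

By Bayes' theorem, P(k | x) = π_k f_k(x) / Σ_j π_j f_j(x).
Component likelihoods at x = 'skip':
  L_I = 0.19
  L_II = 0.45
Unnormalised posteriors:
  π_I·L_I = 0.68 × 0.19 = 0.1292
  π_II·L_II = 0.32 × 0.45 = 0.144
Marginal: 0.1292 + 0.144 = 0.2732
So the posterior for Segment II is 0.144 / 0.2732 ≈ 0.527.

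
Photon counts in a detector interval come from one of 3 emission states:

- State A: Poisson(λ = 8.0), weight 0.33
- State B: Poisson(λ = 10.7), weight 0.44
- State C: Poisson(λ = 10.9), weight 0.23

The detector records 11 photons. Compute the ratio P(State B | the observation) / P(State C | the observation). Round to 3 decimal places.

Only the two components matter; the odds are (w_i f_i(x)) / (w_j f_j(x)).
Poisson probabilities:
  f_A = 0.0721902
  f_B = 0.118882
  f_C = 0.119323
0.0523079 / 0.0274444 ≈ 1.906

1.906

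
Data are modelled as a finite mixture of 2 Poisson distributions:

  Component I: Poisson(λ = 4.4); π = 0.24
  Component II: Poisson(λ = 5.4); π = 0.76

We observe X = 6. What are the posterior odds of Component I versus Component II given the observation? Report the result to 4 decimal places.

0.2512

Only the two components matter; the odds are (π_i f_i(x)) / (π_j f_j(x)).
Component likelihoods at x = 6:
  f_I = 0.123734
  f_II = 0.155539
0.0296961 / 0.11821 ≈ 0.2512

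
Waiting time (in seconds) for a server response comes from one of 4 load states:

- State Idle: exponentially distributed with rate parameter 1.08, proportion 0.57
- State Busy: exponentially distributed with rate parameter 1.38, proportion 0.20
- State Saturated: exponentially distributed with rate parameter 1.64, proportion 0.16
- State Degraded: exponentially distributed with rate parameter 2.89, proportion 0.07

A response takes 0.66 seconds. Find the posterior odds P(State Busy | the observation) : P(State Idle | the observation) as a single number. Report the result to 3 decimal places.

The posterior odds equal the prior odds times the likelihood ratio: (P(Z=i)/P(Z=j))·(f_i(x)/f_j(x)).
Component likelihoods at x = 0.66 seconds:
  f_Idle = 1.08·e^(−1.08·0.66) = 1.08·e^(−0.7128) = 0.529491
  f_Busy = 1.38·e^(−1.38·0.66) = 1.38·e^(−0.9108) = 0.555039
  f_Saturated = 1.64·e^(−1.64·0.66) = 1.64·e^(−1.0824) = 0.555602
  f_Degraded = 2.89·e^(−2.89·0.66) = 2.89·e^(−1.9074) = 0.429066
Odds = (0.20/0.57) × (0.555039/0.529491) = 0.350877 × 1.04825 ≈ 0.368

0.368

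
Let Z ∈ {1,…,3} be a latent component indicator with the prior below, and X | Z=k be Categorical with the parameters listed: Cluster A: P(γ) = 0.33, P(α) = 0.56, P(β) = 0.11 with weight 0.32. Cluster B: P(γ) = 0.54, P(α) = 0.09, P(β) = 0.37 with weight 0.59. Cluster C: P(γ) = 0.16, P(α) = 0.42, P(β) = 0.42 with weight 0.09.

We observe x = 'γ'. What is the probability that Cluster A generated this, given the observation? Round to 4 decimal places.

0.2408

Posterior ∝ prior × likelihood, so P(k | x) ∝ w_k f_k(x); normalise over all components.
Categorical probabilities:
  L_A = 0.33
  L_B = 0.54
  L_C = 0.16
Multiply by the mixture weights:
  w_A·L_A = 0.32 × 0.33 = 0.1056
  w_B·L_B = 0.59 × 0.54 = 0.3186
  w_C·L_C = 0.09 × 0.16 = 0.0144
Evidence: 0.1056 + 0.3186 + 0.0144 = 0.4386
P(Cluster A | the observation) ≈ 0.2408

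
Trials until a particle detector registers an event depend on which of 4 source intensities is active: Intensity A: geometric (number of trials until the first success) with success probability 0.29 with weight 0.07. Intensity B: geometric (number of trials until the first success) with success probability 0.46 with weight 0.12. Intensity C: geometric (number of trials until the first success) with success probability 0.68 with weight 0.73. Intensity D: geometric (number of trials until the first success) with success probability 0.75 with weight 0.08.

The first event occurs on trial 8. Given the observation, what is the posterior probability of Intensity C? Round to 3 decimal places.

0.062

By Bayes' theorem, P(k | x) = π_k f_k(x) / Σ_j π_j f_j(x).
Component likelihoods at x = 8:
  f_A = 0.0263758
  f_B = 0.00615906
  f_C = 0.000233646
  f_D = 4.57764e-05
Weight by the priors:
  π_A·f_A = 0.07 × 0.0263758 = 0.00184631
  π_B·f_B = 0.12 × 0.00615906 = 0.000739087
  π_C·f_C = 0.73 × 0.000233646 = 0.000170562
  π_D·f_D = 0.08 × 4.57764e-05 = 3.66211e-06
Normaliser: 0.00184631 + 0.000739087 + 0.000170562 + 3.66211e-06 = 0.00275962
So the posterior for Intensity C is 0.000170562 / 0.00275962 ≈ 0.062.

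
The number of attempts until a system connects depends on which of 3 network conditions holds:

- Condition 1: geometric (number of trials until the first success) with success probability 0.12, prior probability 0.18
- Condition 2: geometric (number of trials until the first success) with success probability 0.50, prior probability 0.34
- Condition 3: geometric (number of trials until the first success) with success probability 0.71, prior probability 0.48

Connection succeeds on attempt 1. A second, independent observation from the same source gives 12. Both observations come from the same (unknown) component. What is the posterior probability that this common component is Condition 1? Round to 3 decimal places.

Apply Bayes' rule: the posterior for each component is proportional to its prior times its likelihood at x.
Since both observations come from the same component, the likelihood for component k is f_k(x₁)·f_k(x₂).
  L_1 = [0.12·(1−0.12)^0 = 0.12·1 = 0.12] × [0.0294097] = 0.00352916
  L_2 = [0.50·(1−0.50)^0 = 0.50·1 = 0.5] × [0.000244141] = 0.00012207
  L_3 = [0.71·(1−0.71)^0 = 0.71·1 = 0.71] × [8.66236e-07] = 6.15028e-07
Unnormalised posteriors:
  π_1·L_1 = 0.18 × 0.00352916 = 0.00063525
  π_2·L_2 = 0.34 × 0.00012207 = 4.15039e-05
  π_3·L_3 = 0.48 × 6.15028e-07 = 2.95213e-07
Sum: 0.00063525 + 4.15039e-05 + 2.95213e-07 = 0.000677049
P(Condition 1 | x) ≈ 0.938

0.938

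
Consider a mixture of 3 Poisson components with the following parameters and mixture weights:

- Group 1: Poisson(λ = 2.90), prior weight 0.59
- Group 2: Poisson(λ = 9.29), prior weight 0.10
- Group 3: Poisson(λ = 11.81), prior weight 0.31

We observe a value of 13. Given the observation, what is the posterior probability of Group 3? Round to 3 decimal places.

The responsibility of component k is π_k f_k(x) divided by Σ_j π_j f_j(x).
Evaluate each component's likelihood at the observed value:
  f_1 = e^(−2.90)·2.90^13/13! = 9.0665e-06
  f_2 = e^(−9.29)·9.29^13/13! = 0.0569283
  f_3 = e^(−11.81)·11.81^13/13! = 0.103741
Prior × likelihood for each component:
  π_1·f_1 = 0.59 × 9.0665e-06 = 5.34923e-06
  π_2·f_2 = 0.10 × 0.0569283 = 0.00569283
  π_3·f_3 = 0.31 × 0.103741 = 0.0321597
Sum: 5.34923e-06 + 0.00569283 + 0.0321597 = 0.0378579
P(Group 3 | data) = 0.0321597 / 0.0378579 ≈ 0.849

0.849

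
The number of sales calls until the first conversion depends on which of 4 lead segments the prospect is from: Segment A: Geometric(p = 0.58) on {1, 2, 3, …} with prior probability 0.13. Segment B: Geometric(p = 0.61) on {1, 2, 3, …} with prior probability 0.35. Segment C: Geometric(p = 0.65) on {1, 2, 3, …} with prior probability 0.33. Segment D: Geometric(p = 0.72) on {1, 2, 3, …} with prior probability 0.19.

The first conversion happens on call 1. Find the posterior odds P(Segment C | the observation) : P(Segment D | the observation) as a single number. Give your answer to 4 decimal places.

Since P(k|x) ∝ P(Z=k) f_k(x), the posterior odds are P(Z=i) f_i(x) / (P(Z=j) f_j(x)).
Geometric probabilities:
  p_A = 0.58
  p_B = 0.61
  p_C = 0.65
  p_D = 0.72
0.2145 / 0.1368 ≈ 1.5680

1.5680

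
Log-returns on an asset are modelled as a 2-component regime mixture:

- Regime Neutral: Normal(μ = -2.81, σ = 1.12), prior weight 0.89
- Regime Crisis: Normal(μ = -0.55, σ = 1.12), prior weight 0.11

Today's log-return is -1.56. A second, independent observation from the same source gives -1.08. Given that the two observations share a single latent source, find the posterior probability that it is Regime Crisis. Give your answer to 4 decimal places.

The responsibility of component k is π_k f_k(x) divided by Σ_j π_j f_j(x).
Since both observations come from the same component, the likelihood for component k is f_k(x₁)·f_k(x₂).
  p_Neutral = [(1/(1.12·√(2π)))·exp(−(-1.56−-2.81)²/(2·1.12²)) = 0.356198·exp(-0.62281) = 0.191078] × [0.108043] = 0.0206446
  p_Crisis = [(1/(1.12·√(2π)))·exp(−(-1.56−-0.55)²/(2·1.12²)) = 0.356198·exp(-0.40661) = 0.237194] × [0.318468] = 0.0755388
Prior × likelihood for each component:
  π_Neutral·p_Neutral = 0.89 × 0.0206446 = 0.0183737
  π_Crisis·p_Crisis = 0.11 × 0.0755388 = 0.00830927
Denominator: 0.0183737 + 0.00830927 = 0.0266829
P(Regime Crisis | x₁,x₂) ≈ 0.3114

0.3114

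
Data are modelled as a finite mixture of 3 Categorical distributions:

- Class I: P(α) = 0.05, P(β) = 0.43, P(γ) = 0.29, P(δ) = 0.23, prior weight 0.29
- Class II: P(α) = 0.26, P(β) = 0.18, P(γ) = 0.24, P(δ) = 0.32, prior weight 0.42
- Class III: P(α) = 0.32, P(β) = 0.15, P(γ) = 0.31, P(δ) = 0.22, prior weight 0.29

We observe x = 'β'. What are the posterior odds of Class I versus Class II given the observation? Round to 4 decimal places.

1.6495

Only the two components matter; the odds are (w_i f_i(x)) / (w_j f_j(x)).
Categorical probabilities:
  L_I = 0.43
  L_II = 0.18
  L_III = 0.15
Odds = (0.29/0.42) × (0.43/0.18) = 0.690476 × 2.38889 ≈ 1.6495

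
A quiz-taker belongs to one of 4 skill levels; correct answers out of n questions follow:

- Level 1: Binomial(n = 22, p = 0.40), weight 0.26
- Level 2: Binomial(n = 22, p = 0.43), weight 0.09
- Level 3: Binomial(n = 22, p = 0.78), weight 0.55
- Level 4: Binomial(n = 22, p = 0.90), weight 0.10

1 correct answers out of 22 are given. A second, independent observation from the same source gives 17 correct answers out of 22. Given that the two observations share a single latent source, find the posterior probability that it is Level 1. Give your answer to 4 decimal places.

0.7489

Posterior ∝ prior × likelihood, so P(k | x) ∝ π_k f_k(x); normalise over all components.
Since both observations come from the same component, the likelihood for component k is f_k(x₁)·f_k(x₂).
  p_1 = [C(22,1)·0.40^1·0.60^21 = 22·0.4·2.1937e-05 = 0.000193045] × [0.000351798] = 6.79128e-08
  p_2 = [C(22,1)·0.43^1·0.57^21 = 22·0.43·7.47088e-06 = 7.06746e-05] × [0.000930797] = 6.57836e-08
  p_3 = [C(22,1)·0.78^1·0.22^21 = 22·0.78·1.55194e-14 = 2.66314e-13] × [0.198719] = 5.29215e-14
  p_4 = [C(22,1)·0.90^1·0.10^21 = 22·0.9·1e-21 = 1.98e-20] × [0.0439177] = 8.6957e-22
Multiply by the mixture weights:
  π_1·p_1 = 0.26 × 6.79128e-08 = 1.76573e-08
  π_2·p_2 = 0.09 × 6.57836e-08 = 5.92053e-09
  π_3·p_3 = 0.55 × 5.29215e-14 = 2.91068e-14
  π_4·p_4 = 0.10 × 8.6957e-22 = 8.6957e-23
Sum: 1.76573e-08 + 5.92053e-09 + 2.91068e-14 + 8.6957e-23 = 2.35779e-08
P(Level 1 | x₁, x₂) ≈ 0.7489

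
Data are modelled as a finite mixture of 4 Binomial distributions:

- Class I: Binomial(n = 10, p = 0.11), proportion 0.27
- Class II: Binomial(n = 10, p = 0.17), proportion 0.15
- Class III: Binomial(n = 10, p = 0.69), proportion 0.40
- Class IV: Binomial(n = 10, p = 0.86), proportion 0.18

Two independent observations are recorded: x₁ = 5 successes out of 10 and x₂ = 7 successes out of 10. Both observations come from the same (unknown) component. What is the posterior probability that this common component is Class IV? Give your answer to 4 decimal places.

Apply Bayes' rule: the posterior for each component is proportional to its prior times its likelihood at x.
Since both observations come from the same component, the likelihood for component k is f_k(x₁)·f_k(x₂).
  p_I = [C(10,5)·0.11^5·0.89^5 = 252·1.61051e-05·0.558406 = 0.00226628] × [1.64854e-05] = 3.73606e-08
  p_II = [C(10,5)·0.17^5·0.83^5 = 252·0.000141986·0.393904 = 0.014094] × [0.000281552] = 3.9682e-06
  p_III = [C(10,5)·0.69^5·0.31^5 = 252·0.156403·0.00286292 = 0.112838] × [0.266201] = 0.0300375
  p_IV = [C(10,5)·0.86^5·0.14^5 = 252·0.470427·5.37824e-05 = 0.00637577] × [0.114566] = 0.000730445
Prior × likelihood for each component:
  π_I·p_I = 0.27 × 3.73606e-08 = 1.00874e-08
  π_II·p_II = 0.15 × 3.9682e-06 = 5.9523e-07
  π_III·p_III = 0.40 × 0.0300375 = 0.012015
  π_IV·p_IV = 0.18 × 0.000730445 = 0.00013148
Sum: 1.00874e-08 + 5.9523e-07 + 0.012015 + 0.00013148 = 0.0121471
P(Class IV | data) = 0.00013148 / 0.0121471 ≈ 0.0108

0.0108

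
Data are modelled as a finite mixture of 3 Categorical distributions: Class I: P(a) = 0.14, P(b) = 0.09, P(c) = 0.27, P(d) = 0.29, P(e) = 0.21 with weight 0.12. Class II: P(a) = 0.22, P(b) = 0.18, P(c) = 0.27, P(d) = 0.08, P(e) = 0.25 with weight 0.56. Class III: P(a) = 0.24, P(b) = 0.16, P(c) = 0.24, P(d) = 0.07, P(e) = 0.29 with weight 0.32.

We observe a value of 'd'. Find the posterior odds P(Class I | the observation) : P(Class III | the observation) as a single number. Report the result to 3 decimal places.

1.554

Only the two components matter; the odds are (w_i f_i(x)) / (w_j f_j(x)).
Component likelihoods at x = 'd':
  L_I = P(d | comp) = 0.29
  L_II = P(d | comp) = 0.08
  L_III = P(d | comp) = 0.07
0.0348 / 0.0224 ≈ 1.554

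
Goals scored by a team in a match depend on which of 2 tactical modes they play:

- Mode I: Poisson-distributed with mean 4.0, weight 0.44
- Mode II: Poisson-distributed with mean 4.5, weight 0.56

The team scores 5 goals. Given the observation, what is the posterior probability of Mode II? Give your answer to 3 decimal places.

Apply Bayes' rule: the posterior for each component is proportional to its prior times its likelihood at x.
Poisson probabilities:
  f_I = e^(−4.0)·4.0^5/5! = 0.156293
  f_II = e^(−4.5)·4.5^5/5! = 0.170827
Unnormalised posteriors:
  π_I·f_I = 0.44 × 0.156293 = 0.0687691
  π_II·f_II = 0.56 × 0.170827 = 0.095663
Normaliser: 0.0687691 + 0.095663 = 0.164432
P(Mode II | x) = 0.095663 / 0.164432 ≈ 0.582

0.582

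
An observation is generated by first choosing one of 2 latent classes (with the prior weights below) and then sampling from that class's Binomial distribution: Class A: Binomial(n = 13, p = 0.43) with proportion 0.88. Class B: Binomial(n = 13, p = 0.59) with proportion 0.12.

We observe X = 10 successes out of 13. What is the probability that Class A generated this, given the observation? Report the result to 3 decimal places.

Apply Bayes' rule: the posterior for each component is proportional to its prior times its likelihood at x.
Binomial probabilities:
  L_A = C(13,10)·0.43^10·0.57^3 = 286·0.000216115·0.185193 = 0.0114466
  L_B = C(13,10)·0.59^10·0.41^3 = 286·0.00511117·0.068921 = 0.100748
Prior × likelihood for each component:
  P(Z=A)·L_A = 0.88 × 0.0114466 = 0.010073
  P(Z=B)·L_B = 0.12 × 0.100748 = 0.0120898
Normaliser: 0.010073 + 0.0120898 = 0.0221628
So the posterior for Class A is 0.010073 / 0.0221628 ≈ 0.454.

0.454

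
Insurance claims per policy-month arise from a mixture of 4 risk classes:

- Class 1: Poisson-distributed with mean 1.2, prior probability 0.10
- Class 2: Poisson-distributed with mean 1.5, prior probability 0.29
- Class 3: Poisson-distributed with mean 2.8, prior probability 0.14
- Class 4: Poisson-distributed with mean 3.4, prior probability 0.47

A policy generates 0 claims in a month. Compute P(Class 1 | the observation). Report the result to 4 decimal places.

Apply Bayes' rule: the posterior for each component is proportional to its prior times its likelihood at x.
Evaluate each component's likelihood at the observed value:
  L_1 = e^(−1.2)·1.2^0/0! = 0.301194
  L_2 = e^(−1.5)·1.5^0/0! = 0.22313
  L_3 = e^(−2.8)·2.8^0/0! = 0.0608101
  L_4 = e^(−3.4)·3.4^0/0! = 0.0333733
Multiply by the mixture weights:
  π_1·L_1 = 0.10 × 0.301194 = 0.0301194
  π_2·L_2 = 0.29 × 0.22313 = 0.0647077
  π_3·L_3 = 0.14 × 0.0608101 = 0.00851341
  π_4·L_4 = 0.47 × 0.0333733 = 0.0156854
Marginal: 0.0301194 + 0.0647077 + 0.00851341 + 0.0156854 = 0.119026
P(Class 1 | x) ≈ 0.2530

0.2530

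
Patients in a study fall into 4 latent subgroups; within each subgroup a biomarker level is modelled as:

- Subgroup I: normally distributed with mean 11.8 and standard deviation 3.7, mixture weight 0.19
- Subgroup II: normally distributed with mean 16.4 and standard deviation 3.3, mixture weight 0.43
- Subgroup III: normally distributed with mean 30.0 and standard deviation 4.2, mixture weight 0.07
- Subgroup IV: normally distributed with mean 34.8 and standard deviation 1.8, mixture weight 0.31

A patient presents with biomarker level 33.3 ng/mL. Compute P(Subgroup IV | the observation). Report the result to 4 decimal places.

0.9086

By Bayes' theorem, P(k | x) = P(Z=k) f_k(x) / Σ_j P(Z=j) f_j(x).
Normal densities:
  p_I = 5.01901e-09
  p_II = 2.43958e-07
  p_III = 0.0697599
  p_IV = 0.156618
Weight by the priors:
  P(Z=I)·p_I = 0.19 × 5.01901e-09 = 9.53613e-10
  P(Z=II)·p_II = 0.43 × 2.43958e-07 = 1.04902e-07
  P(Z=III)·p_III = 0.07 × 0.0697599 = 0.00488319
  P(Z=IV)·p_IV = 0.31 × 0.156618 = 0.0485515
Normaliser: 9.53613e-10 + 1.04902e-07 + 0.00488319 + 0.0485515 = 0.0534348
So the posterior for Subgroup IV is 0.0485515 / 0.0534348 ≈ 0.9086.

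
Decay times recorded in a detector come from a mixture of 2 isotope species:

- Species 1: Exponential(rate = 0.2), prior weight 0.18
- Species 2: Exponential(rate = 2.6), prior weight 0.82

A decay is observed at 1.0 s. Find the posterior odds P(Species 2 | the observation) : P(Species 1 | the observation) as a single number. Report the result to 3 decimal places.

Since P(k|x) ∝ π_k f_k(x), the posterior odds are π_i f_i(x) / (π_j f_j(x)).
Evaluate each component's likelihood at the observed value:
  f_1 = 0.2·e^(−0.2·1.0) = 0.2·e^(−0.2000) = 0.163746
  f_2 = 2.6·e^(−2.6·1.0) = 2.6·e^(−2.6000) = 0.193111
Odds = (0.82/0.18) × (0.193111/0.163746) = 4.55556 × 1.17933 ≈ 5.373

5.373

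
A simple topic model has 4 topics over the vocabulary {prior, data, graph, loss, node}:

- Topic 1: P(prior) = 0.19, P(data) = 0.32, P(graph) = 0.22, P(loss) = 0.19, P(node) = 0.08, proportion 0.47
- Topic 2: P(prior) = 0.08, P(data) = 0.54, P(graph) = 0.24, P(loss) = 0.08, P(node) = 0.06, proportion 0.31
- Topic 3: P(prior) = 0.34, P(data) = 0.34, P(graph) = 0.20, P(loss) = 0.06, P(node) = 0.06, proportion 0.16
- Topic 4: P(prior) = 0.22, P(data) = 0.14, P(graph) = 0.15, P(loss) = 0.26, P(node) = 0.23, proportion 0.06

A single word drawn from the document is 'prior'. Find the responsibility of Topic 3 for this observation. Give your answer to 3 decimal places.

Apply Bayes' rule: the posterior for each component is proportional to its prior times its likelihood at x.
Categorical probabilities:
  L_1 = 0.19
  L_2 = 0.08
  L_3 = 0.34
  L_4 = 0.22
Multiply by the mixture weights:
  π_1·L_1 = 0.47 × 0.19 = 0.0893
  π_2·L_2 = 0.31 × 0.08 = 0.0248
  π_3·L_3 = 0.16 × 0.34 = 0.0544
  π_4·L_4 = 0.06 × 0.22 = 0.0132
Sum: 0.0893 + 0.0248 + 0.0544 + 0.0132 = 0.1817
So the posterior for Topic 3 is 0.0544 / 0.1817 ≈ 0.299.

0.299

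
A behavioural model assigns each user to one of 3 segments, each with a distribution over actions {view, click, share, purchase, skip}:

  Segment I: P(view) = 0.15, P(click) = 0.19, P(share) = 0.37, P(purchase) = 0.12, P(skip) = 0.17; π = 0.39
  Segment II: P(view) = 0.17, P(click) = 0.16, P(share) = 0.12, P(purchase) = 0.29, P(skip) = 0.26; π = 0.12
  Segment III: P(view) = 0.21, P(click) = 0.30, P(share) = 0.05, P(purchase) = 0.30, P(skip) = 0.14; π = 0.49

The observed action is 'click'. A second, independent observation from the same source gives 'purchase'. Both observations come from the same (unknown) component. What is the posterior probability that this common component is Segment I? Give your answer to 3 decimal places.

By Bayes' theorem, P(k | x) = π_k f_k(x) / Σ_j π_j f_j(x).
Since both observations come from the same component, the likelihood for component k is f_k(x₁)·f_k(x₂).
  p_I = [P(click | comp) = 0.19] × [0.12] = 0.0228
  p_II = [P(click | comp) = 0.16] × [0.29] = 0.0464
  p_III = [P(click | comp) = 0.30] × [0.3] = 0.09
Weight by the priors:
  π_I·p_I = 0.39 × 0.0228 = 0.008892
  π_II·p_II = 0.12 × 0.0464 = 0.005568
  π_III·p_III = 0.49 × 0.09 = 0.0441
Marginal: 0.008892 + 0.005568 + 0.0441 = 0.05856
So the posterior for Segment I is 0.008892 / 0.05856 ≈ 0.152.

0.152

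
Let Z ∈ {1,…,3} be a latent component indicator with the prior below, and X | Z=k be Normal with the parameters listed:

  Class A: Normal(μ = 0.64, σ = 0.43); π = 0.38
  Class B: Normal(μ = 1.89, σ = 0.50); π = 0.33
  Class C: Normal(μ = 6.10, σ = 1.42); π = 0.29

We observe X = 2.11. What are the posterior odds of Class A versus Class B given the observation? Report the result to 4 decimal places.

Since P(k|x) ∝ π_k f_k(x), the posterior odds are π_i f_i(x) / (π_j f_j(x)).
Component likelihoods at x = 2.11:
  f_A = 0.00268951
  f_B = 0.72427
  f_C = 0.00542222
Posterior odds = (π_A·f_A) / (π_B·f_B) = (0.38·0.00268951) / (0.33·0.72427) = 0.00102201 / 0.239009 ≈ 0.0043

0.0043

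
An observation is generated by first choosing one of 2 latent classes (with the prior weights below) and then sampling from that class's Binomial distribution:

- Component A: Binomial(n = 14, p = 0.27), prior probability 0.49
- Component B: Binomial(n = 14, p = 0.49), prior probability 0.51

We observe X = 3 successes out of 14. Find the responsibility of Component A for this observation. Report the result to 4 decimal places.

By Bayes' theorem, P(k | x) = P(Z=k) f_k(x) / Σ_j P(Z=j) f_j(x).
Component likelihoods at x = 3 successes out of 14:
  f_A = C(14,3)·0.27^3·0.73^11 = 364·0.019683·0.0313727 = 0.224773
  f_B = C(14,3)·0.49^3·0.51^11 = 364·0.117649·0.000607116 = 0.0259993
Multiply by the mixture weights:
  P(Z=A)·f_A = 0.49 × 0.224773 = 0.110139
  P(Z=B)·f_B = 0.51 × 0.0259993 = 0.0132596
Evidence: 0.110139 + 0.0132596 = 0.123398
P(Component A | the observation) ≈ 0.8925

0.8925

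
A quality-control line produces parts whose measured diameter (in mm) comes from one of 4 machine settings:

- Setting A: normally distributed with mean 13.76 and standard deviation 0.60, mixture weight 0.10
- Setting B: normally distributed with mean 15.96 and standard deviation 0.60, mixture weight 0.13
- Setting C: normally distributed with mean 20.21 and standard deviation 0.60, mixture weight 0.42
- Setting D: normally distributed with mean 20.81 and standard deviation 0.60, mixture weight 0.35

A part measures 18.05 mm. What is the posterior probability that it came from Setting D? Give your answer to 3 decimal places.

By Bayes' theorem, P(k | x) = π_k f_k(x) / Σ_j π_j f_j(x).
Normal densities:
  f_A = (1/(0.60·√(2π)))·exp(−(18.05−13.76)²/(2·0.60²)) = 0.664904·exp(-25.56125) = 5.26804e-12
  f_B = (1/(0.60·√(2π)))·exp(−(18.05−15.96)²/(2·0.60²)) = 0.664904·exp(-6.06681) = 0.00154162
  f_C = (1/(0.60·√(2π)))·exp(−(18.05−20.21)²/(2·0.60²)) = 0.664904·exp(-6.48000) = 0.00101984
  f_D = (1/(0.60·√(2π)))·exp(−(18.05−20.81)²/(2·0.60²)) = 0.664904·exp(-10.58000) = 1.69014e-05
Prior × likelihood for each component:
  π_A·f_A = 0.10 × 5.26804e-12 = 5.26804e-13
  π_B·f_B = 0.13 × 0.00154162 = 0.000200411
  π_C·f_C = 0.42 × 0.00101984 = 0.000428331
  π_D·f_D = 0.35 × 1.69014e-05 = 5.9155e-06
Sum: 5.26804e-13 + 0.000200411 + 0.000428331 + 5.9155e-06 = 0.000634658
P(Setting D | data) = 5.9155e-06 / 0.000634658 ≈ 0.009

0.009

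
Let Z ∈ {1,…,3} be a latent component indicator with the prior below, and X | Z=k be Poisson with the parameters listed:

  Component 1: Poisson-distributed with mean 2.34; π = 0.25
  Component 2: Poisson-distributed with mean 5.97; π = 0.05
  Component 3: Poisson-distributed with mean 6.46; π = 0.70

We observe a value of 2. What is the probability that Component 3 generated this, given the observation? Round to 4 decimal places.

0.2510

Posterior ∝ prior × likelihood, so P(k | x) ∝ π_k f_k(x); normalise over all components.
Evaluate each component's likelihood at the observed value:
  p_1 = 0.263726
  p_2 = 0.0455177
  p_3 = 0.0326507
Unnormalised posteriors:
  π_1·p_1 = 0.25 × 0.263726 = 0.0659315
  π_2·p_2 = 0.05 × 0.0455177 = 0.00227589
  π_3·p_3 = 0.70 × 0.0326507 = 0.0228555
Sum: 0.0659315 + 0.00227589 + 0.0228555 = 0.0910628
Responsibility of Component 3: 0.0228555 / 0.0910628 ≈ 0.2510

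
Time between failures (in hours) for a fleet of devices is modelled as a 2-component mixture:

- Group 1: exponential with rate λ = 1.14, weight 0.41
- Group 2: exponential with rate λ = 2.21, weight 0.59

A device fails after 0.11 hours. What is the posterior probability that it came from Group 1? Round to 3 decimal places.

Posterior ∝ prior × likelihood, so P(k | x) ∝ π_k f_k(x); normalise over all components.
Exponential densities:
  L_1 = 1.00564
  L_2 = 1.73307
Weight by the priors:
  π_1·L_1 = 0.41 × 1.00564 = 0.412314
  π_2·L_2 = 0.59 × 1.73307 = 1.02251
Evidence: 0.412314 + 1.02251 = 1.43482
P(Group 1 | the observation) ≈ 0.287

0.287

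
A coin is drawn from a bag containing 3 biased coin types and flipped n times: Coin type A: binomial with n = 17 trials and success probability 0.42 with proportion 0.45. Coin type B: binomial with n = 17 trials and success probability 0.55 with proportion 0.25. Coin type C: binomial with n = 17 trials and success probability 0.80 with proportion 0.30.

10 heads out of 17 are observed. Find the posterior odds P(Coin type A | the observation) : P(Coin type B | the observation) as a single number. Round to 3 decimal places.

Since P(k|x) ∝ P(Z=k) f_k(x), the posterior odds are P(Z=i) f_i(x) / (P(Z=j) f_j(x)).
Binomial probabilities:
  L_A = C(17,10)·0.42^10·0.58^7 = 19448·0.000170802·0.0220798 = 0.0733439
  L_B = C(17,10)·0.55^10·0.45^7 = 19448·0.00253295·0.00373669 = 0.184073
  L_C = C(17,10)·0.80^10·0.20^7 = 19448·0.107374·1.28e-05 = 0.0267291
Posterior odds = (P(Z=A)·L_A) / (P(Z=B)·L_B) = (0.45·0.0733439) / (0.25·0.184073) = 0.0330047 / 0.0460182 ≈ 0.717

0.717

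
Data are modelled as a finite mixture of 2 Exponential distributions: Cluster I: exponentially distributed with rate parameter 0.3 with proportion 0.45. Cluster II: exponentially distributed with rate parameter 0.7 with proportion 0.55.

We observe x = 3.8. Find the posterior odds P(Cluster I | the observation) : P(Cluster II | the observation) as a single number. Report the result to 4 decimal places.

1.6032

Posterior odds = (π_i f_i(x)) / (π_j f_j(x)); the normalising sum cancels.
Evaluate each component's likelihood at the observed value:
  L_I = 0.0959457
  L_II = 0.0489638
Posterior odds = (π_I·L_I) / (π_II·L_II) = (0.45·0.0959457) / (0.55·0.0489638) = 0.0431756 / 0.0269301 ≈ 1.6032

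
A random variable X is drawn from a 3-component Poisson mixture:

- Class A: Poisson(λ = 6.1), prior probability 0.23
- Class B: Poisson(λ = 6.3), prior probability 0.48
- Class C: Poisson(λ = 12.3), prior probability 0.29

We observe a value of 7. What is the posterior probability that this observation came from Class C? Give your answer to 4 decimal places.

Apply Bayes' rule: the posterior for each component is proportional to its prior times its likelihood at x.
Evaluate each component's likelihood at the observed value:
  L_A = 0.139856
  L_B = 0.143515
  L_C = 0.0384665
Prior × likelihood for each component:
  P(Z=A)·L_A = 0.23 × 0.139856 = 0.0321669
  P(Z=B)·L_B = 0.48 × 0.143515 = 0.0688873
  P(Z=C)·L_C = 0.29 × 0.0384665 = 0.0111553
Marginal: 0.0321669 + 0.0688873 + 0.0111553 = 0.11221
P(Class C | 7) = 0.0111553 / 0.11221 ≈ 0.0994

0.0994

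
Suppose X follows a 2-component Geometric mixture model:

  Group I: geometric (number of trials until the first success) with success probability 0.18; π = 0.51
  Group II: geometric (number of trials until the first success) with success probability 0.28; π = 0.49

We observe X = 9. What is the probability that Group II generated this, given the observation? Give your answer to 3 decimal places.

0.346

Posterior ∝ prior × likelihood, so P(k | x) ∝ π_k f_k(x); normalise over all components.
Geometric probabilities:
  f_I = 0.0367945
  f_II = 0.0202217
Unnormalised posteriors:
  π_I·f_I = 0.51 × 0.0367945 = 0.0187652
  π_II·f_II = 0.49 × 0.0202217 = 0.00990864
Sum: 0.0187652 + 0.00990864 = 0.0286739
P(Group II | 9) = 0.00990864 / 0.0286739 ≈ 0.346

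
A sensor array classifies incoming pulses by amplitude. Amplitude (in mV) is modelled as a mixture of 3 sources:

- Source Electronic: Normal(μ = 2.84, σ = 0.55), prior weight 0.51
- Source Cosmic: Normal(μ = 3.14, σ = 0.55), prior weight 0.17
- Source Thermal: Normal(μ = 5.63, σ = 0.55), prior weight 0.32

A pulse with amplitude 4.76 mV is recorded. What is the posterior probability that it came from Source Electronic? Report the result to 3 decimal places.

P(component k | x) = π_k·f_k(x) / marginal(x), where marginal(x) = Σ_j π_j·f_j(x).
Evaluate each component's likelihood at the observed value:
  p_Electronic = 0.00163793
  p_Cosmic = 0.00947638
  p_Thermal = 0.207593
Prior × likelihood for each component:
  π_Electronic·p_Electronic = 0.51 × 0.00163793 = 0.000835342
  π_Cosmic·p_Cosmic = 0.17 × 0.00947638 = 0.00161098
  π_Thermal·p_Thermal = 0.32 × 0.207593 = 0.0664298
Marginal: 0.000835342 + 0.00161098 + 0.0664298 = 0.0688761
P(Source Electronic | the observation) = 0.000835342 / 0.0688761 ≈ 0.012

0.012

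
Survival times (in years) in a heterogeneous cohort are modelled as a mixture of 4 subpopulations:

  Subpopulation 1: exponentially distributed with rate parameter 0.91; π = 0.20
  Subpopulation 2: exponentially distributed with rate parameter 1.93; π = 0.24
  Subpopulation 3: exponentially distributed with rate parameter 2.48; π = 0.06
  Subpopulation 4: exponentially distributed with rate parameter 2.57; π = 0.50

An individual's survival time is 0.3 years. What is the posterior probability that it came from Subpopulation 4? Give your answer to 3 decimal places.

0.559

Apply Bayes' rule: the posterior for each component is proportional to its prior times its likelihood at x.
Evaluate each component's likelihood at the observed value:
  p_1 = 0.91·e^(−0.91·0.3) = 0.91·e^(−0.2730) = 0.692594
  p_2 = 1.93·e^(−1.93·0.3) = 1.93·e^(−0.5790) = 1.08168
  p_3 = 2.48·e^(−2.48·0.3) = 2.48·e^(−0.7440) = 1.17852
  p_4 = 2.57·e^(−2.57·0.3) = 2.57·e^(−0.7710) = 1.18875
Multiply by the mixture weights:
  w_1·p_1 = 0.20 × 0.692594 = 0.138519
  w_2·p_2 = 0.24 × 1.08168 = 0.259604
  w_3·p_3 = 0.06 × 1.17852 = 0.0707111
  w_4·p_4 = 0.50 × 1.18875 = 0.594377
Denominator: 0.138519 + 0.259604 + 0.0707111 + 0.594377 = 1.06321
P(Subpopulation 4 | data) ≈ 0.559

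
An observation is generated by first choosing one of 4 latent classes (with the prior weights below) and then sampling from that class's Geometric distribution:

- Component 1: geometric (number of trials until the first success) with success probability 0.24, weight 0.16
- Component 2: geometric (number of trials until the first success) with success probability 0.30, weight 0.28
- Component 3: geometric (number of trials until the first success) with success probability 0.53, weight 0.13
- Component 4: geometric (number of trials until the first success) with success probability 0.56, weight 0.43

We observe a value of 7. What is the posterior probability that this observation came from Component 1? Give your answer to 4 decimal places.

P(component k | x) = P(Z=k)·f_k(x) / marginal(x), where marginal(x) = Σ_j P(Z=j)·f_j(x).
Component likelihoods at x = 7:
  L_1 = 0.046248
  L_2 = 0.0352947
  L_3 = 0.00571298
  L_4 = 0.00406354
Prior × likelihood for each component:
  P(Z=1)·L_1 = 0.16 × 0.046248 = 0.00739968
  P(Z=2)·L_2 = 0.28 × 0.0352947 = 0.00988252
  P(Z=3)·L_3 = 0.13 × 0.00571298 = 0.000742688
  P(Z=4)·L_4 = 0.43 × 0.00406354 = 0.00174732
Normaliser: 0.00739968 + 0.00988252 + 0.000742688 + 0.00174732 = 0.0197722
P(Component 1 | 7) ≈ 0.3742

0.3742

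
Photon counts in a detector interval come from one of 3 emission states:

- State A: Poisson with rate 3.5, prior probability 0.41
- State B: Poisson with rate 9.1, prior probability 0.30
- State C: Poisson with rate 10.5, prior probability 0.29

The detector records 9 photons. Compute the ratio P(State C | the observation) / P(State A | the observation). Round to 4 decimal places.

The posterior odds equal the prior odds times the likelihood ratio: (P(Z=i)/P(Z=j))·(f_i(x)/f_j(x)).
Evaluate each component's likelihood at the observed value:
  f_A = 0.00655871
  f_B = 0.131683
  f_C = 0.11772
0.0341387 / 0.00268907 ≈ 12.6953

12.6953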